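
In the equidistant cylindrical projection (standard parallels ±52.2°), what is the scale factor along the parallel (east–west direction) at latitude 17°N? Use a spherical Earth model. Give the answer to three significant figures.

The equidistant cylindrical projection with φ₀ = 52.2° has h = 1 (meridians true) and k = cos φ₀ / cos φ along parallels.
k = cos 52.2° / cos 17° = 0.6129/0.9563 = 0.6409.

0.641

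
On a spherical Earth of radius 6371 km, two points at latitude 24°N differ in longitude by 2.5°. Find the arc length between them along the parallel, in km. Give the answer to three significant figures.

254 km

Arc length along a parallel = R cos φ · Δλ (with Δλ in radians).
= 6371 × cos 24° × (2.5° × π/180) = 6371 × 0.9135 × 0.04363 ≈ 254 km.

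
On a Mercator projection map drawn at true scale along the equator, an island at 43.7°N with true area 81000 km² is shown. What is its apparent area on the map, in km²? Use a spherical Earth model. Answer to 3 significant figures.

The Mercator projection is conformal; its linear scale factor is the same in every direction and equals sec φ = 1/cos φ.
Areal scale = k² = sec²φ = 1/cos²(43.7°) = 1/0.7230² = 1.913.
Apparent area = 81000 × 1.913 ≈ 155000 km².

155000 km²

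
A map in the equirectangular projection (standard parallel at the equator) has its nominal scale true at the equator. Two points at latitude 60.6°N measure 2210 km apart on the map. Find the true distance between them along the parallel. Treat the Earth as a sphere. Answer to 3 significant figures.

1080 km

For the equirectangular projection with φ₀ = 0 (plate carrée), h = 1 along meridians and k = sec φ along parallels.
Along the parallel at 60.6°, map distances are exaggerated by k = sec 60.6° = 2.037.
True distance = 2210 / 2.037 = 2210 × cos 60.6° ≈ 1080 km.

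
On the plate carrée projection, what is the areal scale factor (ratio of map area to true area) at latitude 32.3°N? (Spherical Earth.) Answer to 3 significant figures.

1.18

For the equirectangular projection with φ₀ = 0 (plate carrée), h = 1 along meridians and k = sec φ along parallels.
Areal scale = h·k = 1 × sec φ; at 32.3°, h = 1.000, k = 1.183, so h·k = 1.183.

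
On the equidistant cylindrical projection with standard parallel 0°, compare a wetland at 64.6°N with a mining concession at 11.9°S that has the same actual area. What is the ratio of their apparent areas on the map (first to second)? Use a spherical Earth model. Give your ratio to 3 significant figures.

2.28

Plate carrée maps x = Rλ, y = Rφ. The meridian scale is h = 1 and the parallel scale is k = 1/cos φ = sec φ.
Areal scale at 64.6°: h·k = 1.000 × 2.331 = 2.331.
Areal scale at 11.9°: h·k = 1.000 × 1.022 = 1.022.
Ratio = 2.331/1.022 ≈ 2.28.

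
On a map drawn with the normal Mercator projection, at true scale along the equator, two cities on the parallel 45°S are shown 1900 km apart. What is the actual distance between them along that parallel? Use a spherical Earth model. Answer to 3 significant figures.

For Mercator, h = k = sec φ (a conformal cylindrical projection has a single point scale, 1/cos φ).
Along the parallel at 45°, map distances are exaggerated by k = sec 45° = 1.414.
True distance = 1900 / 1.414 = 1900 × cos 45° ≈ 1340 km.

1340 km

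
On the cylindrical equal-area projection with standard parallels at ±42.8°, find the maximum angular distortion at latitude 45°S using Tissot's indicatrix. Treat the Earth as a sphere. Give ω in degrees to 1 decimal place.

4.2°

Cylindrical equal-area (φ₀ = 42.8°): h = cos φ / cos 42.8° along meridians, k = cos 42.8° / cos φ along parallels; h·k = 1.
At 45°: h = 0.9637, k = 1.038; principal scales a = 1.038, b = 0.9637.
sin(ω/2) = (a − b)/(a + b) = 0.07394/2.001 = 0.03694, so ω = 2 arcsin(0.03694) ≈ 4.2°.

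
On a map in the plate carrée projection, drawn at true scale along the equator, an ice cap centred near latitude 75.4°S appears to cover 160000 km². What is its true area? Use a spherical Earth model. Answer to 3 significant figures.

40300 km²

In the plate carrée (x = Rλ, y = Rφ), meridians are true-scale (h = 1) and parallels are stretched by k = sec φ.
Areal scale = h·k = 1 × sec φ; at 75.4°, h = 1.000, k = 3.967, so h·k = 3.967.
True area = apparent / (areal scale) = 160000 / 3.967 ≈ 40300 km².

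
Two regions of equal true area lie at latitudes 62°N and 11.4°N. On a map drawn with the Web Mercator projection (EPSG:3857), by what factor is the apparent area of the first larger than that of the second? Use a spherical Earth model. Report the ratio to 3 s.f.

Mercator areal scale is sec²φ.
At 62°: sec²(62°) = 1/0.4695² = 4.537.
At 11.4°: sec²(11.4°) = 1/0.9803² = 1.041.
Ratio = 4.537/1.041 = cos²(11.4°)/cos²(62°) ≈ 4.36.

4.36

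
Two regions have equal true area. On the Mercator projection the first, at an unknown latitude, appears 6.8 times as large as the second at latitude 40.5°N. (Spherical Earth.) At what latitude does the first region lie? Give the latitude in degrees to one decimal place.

73.0°

Mercator areal scale is sec²φ, so apparent-area ratio = sec²φ₁ / sec²φ₂ = cos²φ₂ / cos²φ₁.
cos²φ₂ / cos²φ₁ = 6.8  ⇒  cos φ₁ = cos 40.5° / √6.8 = 0.7604/2.608 = 0.2916.
φ₁ = arccos(0.2916) ≈ 73.0°.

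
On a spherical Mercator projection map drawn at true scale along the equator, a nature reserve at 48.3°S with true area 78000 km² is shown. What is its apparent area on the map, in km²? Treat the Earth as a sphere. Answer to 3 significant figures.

Mercator is conformal, so the point scale is isotropic: h = k = sec φ = 1/cos φ.
Areal scale = k² = sec²φ = 1/cos²(48.3°) = 1/0.6652² = 2.260.
Apparent area = 78000 × 2.260 ≈ 176000 km².

176000 km²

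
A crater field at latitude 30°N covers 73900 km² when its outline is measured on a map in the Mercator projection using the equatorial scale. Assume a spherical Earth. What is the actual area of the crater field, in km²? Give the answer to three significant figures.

55400 km²

Mercator is conformal, so the point scale is isotropic: h = k = sec φ = 1/cos φ.
Areal scale = k² = sec²φ = 1/cos²(30°) = 1/0.8660² = 1.333.
True area = apparent / (areal scale) = 73900 / 1.333 ≈ 55400 km².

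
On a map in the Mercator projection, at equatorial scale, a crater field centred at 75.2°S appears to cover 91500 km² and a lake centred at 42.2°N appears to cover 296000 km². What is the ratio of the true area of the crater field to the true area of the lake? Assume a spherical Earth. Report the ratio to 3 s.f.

0.0368

On Mercator the areal scale is sec²φ, so true area = apparent × cos²φ.
True area of crater field: 91500 × cos²(75.2°) = 91500 × 0.06525 = 5971 km².
True area of lake: 296000 × cos²(42.2°) = 296000 × 0.5488 = 162400 km².
Ratio = 5971 / 162400 ≈ 0.0368.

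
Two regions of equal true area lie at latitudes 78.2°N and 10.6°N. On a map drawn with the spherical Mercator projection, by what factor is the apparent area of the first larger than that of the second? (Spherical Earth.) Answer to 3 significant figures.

23.1

Mercator is conformal with k = sec φ, so areal scale = k² = sec²φ.
At 78.2°: sec²(78.2°) = 1/0.2045² = 23.91.
At 10.6°: sec²(10.6°) = 1/0.9829² = 1.035.
Ratio = 23.91/1.035 = cos²(10.6°)/cos²(78.2°) ≈ 23.1.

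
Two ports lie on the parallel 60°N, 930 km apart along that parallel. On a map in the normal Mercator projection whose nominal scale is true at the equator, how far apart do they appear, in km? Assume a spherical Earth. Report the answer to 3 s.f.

1860 km

The Mercator projection is conformal; its linear scale factor is the same in every direction and equals sec φ = 1/cos φ.
Along the parallel, k = sec 60° = 1/0.5000 = 2.000.
Map distance = 930 × 2.000 ≈ 1860 km.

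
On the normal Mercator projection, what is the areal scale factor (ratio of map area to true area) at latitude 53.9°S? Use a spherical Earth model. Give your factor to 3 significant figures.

The Mercator projection is conformal; its linear scale factor is the same in every direction and equals sec φ = 1/cos φ.
Areal scale = k² = sec²φ = 1/cos²(53.9°) = 1/0.5892² = 2.881.

2.88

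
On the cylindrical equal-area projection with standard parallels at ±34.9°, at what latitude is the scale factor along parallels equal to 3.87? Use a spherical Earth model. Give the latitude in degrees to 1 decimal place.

77.8°

A cylindrical equal-area projection with standard parallel φ₀ has meridian scale h = cos φ / cos φ₀ and parallel scale k = cos φ₀ / cos φ (so areas are preserved, h·k = 1).
k = cos φ₀ / cos φ = 3.87  ⇒  cos φ = cos 34.9° / 3.87 = 0.2119.
φ = arccos(0.2119) ≈ 77.8°.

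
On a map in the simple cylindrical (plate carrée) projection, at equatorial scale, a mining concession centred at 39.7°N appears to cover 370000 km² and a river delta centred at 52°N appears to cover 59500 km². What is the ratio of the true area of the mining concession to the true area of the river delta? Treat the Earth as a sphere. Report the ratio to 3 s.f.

7.77

Plate carrée has h = 1 and k = sec φ, giving areal scale sec φ; true area = (apparent area) · cos φ.
True area of mining concession: 370000 × cos(39.7°) = 370000 × 0.7694 = 284700 km².
True area of river delta: 59500 × cos(52°) = 59500 × 0.6157 = 36630 km².
Ratio = 284700 / 36630 ≈ 7.77.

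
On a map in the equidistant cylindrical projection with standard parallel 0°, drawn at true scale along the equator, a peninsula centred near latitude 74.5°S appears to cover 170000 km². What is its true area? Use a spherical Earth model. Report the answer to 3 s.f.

45400 km²

For the equirectangular projection with φ₀ = 0 (plate carrée), h = 1 along meridians and k = sec φ along parallels.
Areal scale = h·k = 1 × sec φ; at 74.5°, h = 1.000, k = 3.742, so h·k = 3.742.
True area = apparent / (areal scale) = 170000 / 3.742 ≈ 45400 km².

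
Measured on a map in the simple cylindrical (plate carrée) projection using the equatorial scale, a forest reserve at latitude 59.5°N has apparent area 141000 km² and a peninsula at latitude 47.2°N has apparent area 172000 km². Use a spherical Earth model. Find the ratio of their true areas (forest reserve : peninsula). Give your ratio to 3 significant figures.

Plate carrée has h = 1 and k = sec φ, giving areal scale sec φ; true area = (apparent area) · cos φ.
True area of forest reserve: 141000 × cos(59.5°) = 141000 × 0.5075 = 71560 km².
True area of peninsula: 172000 × cos(47.2°) = 172000 × 0.6794 = 116900 km².
Ratio = 71560 / 116900 ≈ 0.612.

0.612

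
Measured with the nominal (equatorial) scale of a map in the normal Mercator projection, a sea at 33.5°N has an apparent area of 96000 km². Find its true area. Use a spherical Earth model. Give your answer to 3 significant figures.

66800 km²

The Mercator projection is conformal; its linear scale factor is the same in every direction and equals sec φ = 1/cos φ.
Areal scale = k² = sec²φ = 1/cos²(33.5°) = 1/0.8339² = 1.438.
True area = apparent / (areal scale) = 96000 / 1.438 ≈ 66800 km².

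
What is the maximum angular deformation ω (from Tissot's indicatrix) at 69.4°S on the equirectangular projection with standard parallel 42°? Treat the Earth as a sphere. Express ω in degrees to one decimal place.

41.9°

With standard parallel φ₀ = 42°, the equirectangular projection gives x = Rλ cos φ₀, y = Rφ, so h = 1 and k = cos 42° / cos φ.
At 69.4°: h = 1.000, k = 2.112; principal scales a = 2.112, b = 1.000.
sin(ω/2) = (a − b)/(a + b) = 1.112/3.112 = 0.3574, so ω = 2 arcsin(0.3574) ≈ 41.9°.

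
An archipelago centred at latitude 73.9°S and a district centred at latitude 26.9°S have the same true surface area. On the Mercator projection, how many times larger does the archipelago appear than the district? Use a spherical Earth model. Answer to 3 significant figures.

10.3

On Mercator, area is exaggerated by sec²φ = 1/cos²φ.
At 73.9°: sec²(73.9°) = 1/0.2773² = 13.00.
At 26.9°: sec²(26.9°) = 1/0.8918² = 1.257.
Ratio = 13.00/1.257 = cos²(26.9°)/cos²(73.9°) ≈ 10.3.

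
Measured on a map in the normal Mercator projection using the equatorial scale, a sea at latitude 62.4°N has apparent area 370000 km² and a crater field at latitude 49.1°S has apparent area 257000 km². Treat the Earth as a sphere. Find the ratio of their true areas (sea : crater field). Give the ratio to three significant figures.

Mercator's areal exaggeration is sec²φ; hence true area = (apparent area) · cos²φ.
True area of sea: 370000 × cos²(62.4°) = 370000 × 0.2146 = 79420 km².
True area of crater field: 257000 × cos²(49.1°) = 257000 × 0.4287 = 110200 km².
Ratio = 79420 / 110200 ≈ 0.721.

0.721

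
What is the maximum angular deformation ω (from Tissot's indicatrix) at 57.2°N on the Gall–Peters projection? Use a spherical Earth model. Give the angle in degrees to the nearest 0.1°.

The Gall–Peters projection is cylindrical equal-area with φ₀ = 45°. For cylindrical equal-area with standard parallel φ₀, h = cos φ / cos φ₀ and k = cos φ₀ / cos φ, so h·k = 1.
At 57.2°: h = 0.7661, k = 1.305; principal scales a = 1.305, b = 0.7661.
sin(ω/2) = (a − b)/(a + b) = 0.5392/2.071 = 0.2603, so ω = 2 arcsin(0.2603) ≈ 30.2°.

30.2°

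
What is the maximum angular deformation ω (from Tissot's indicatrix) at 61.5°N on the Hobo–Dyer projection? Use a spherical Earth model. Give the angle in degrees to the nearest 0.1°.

55.9°

The Hobo–Dyer projection is cylindrical equal-area with φ₀ = 37.5°. For cylindrical equal-area with standard parallel φ₀, h = cos φ / cos φ₀ and k = cos φ₀ / cos φ, so h·k = 1.
At 61.5°: h = 0.6014, k = 1.663; principal scales a = 1.663, b = 0.6014.
sin(ω/2) = (a − b)/(a + b) = 1.061/2.264 = 0.4687, so ω = 2 arcsin(0.4687) ≈ 55.9°.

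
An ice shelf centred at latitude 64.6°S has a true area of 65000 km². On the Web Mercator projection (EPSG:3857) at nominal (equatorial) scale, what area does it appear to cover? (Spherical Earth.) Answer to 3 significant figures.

353000 km²

For Mercator, h = k = sec φ (a conformal cylindrical projection has a single point scale, 1/cos φ).
Areal scale = k² = sec²φ = 1/cos²(64.6°) = 1/0.4289² = 5.435.
Apparent area = 65000 × 5.435 ≈ 353000 km².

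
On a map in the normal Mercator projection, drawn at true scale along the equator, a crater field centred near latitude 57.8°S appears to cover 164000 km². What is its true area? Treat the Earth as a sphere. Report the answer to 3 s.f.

Mercator is conformal, so the point scale is isotropic: h = k = sec φ = 1/cos φ.
Areal scale = k² = sec²φ = 1/cos²(57.8°) = 1/0.5329² = 3.522.
True area = apparent / (areal scale) = 164000 / 3.522 ≈ 46600 km².

46600 km²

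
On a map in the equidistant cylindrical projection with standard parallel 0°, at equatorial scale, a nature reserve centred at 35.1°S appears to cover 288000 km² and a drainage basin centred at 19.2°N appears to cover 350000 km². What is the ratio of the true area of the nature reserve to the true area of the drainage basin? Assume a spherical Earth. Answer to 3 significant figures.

Plate carrée has h = 1 and k = sec φ, giving areal scale sec φ; true area = (apparent area) · cos φ.
True area of nature reserve: 288000 × cos(35.1°) = 288000 × 0.8181 = 235600 km².
True area of drainage basin: 350000 × cos(19.2°) = 350000 × 0.9444 = 330500 km².
Ratio = 235600 / 330500 ≈ 0.713.

0.713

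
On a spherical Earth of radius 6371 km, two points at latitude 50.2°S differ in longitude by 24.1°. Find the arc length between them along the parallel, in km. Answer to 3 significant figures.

1720 km

Arc length along a parallel = R cos φ · Δλ (with Δλ in radians).
= 6371 × cos 50.2° × (24.1° × π/180) = 6371 × 0.6401 × 0.4206 ≈ 1720 km.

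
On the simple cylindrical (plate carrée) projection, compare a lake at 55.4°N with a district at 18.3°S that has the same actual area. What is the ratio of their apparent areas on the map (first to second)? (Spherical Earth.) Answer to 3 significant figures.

In the plate carrée (x = Rλ, y = Rφ), meridians are true-scale (h = 1) and parallels are stretched by k = sec φ.
Areal scale at 55.4°: h·k = 1.000 × 1.761 = 1.761.
Areal scale at 18.3°: h·k = 1.000 × 1.053 = 1.053.
Ratio = 1.761/1.053 ≈ 1.67.

1.67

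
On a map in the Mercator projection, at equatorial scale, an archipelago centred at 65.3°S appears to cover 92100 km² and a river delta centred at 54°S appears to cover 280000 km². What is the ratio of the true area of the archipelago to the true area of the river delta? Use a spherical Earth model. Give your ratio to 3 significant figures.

On Mercator the areal scale is sec²φ, so true area = apparent × cos²φ.
True area of archipelago: 92100 × cos²(65.3°) = 92100 × 0.1746 = 16080 km².
True area of river delta: 280000 × cos²(54°) = 280000 × 0.3455 = 96740 km².
Ratio = 16080 / 96740 ≈ 0.166.

0.166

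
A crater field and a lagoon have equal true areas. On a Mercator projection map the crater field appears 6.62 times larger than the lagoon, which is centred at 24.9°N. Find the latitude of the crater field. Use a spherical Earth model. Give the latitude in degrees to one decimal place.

On Mercator, (apparent₁)/(apparent₂) = sec²φ₁ / sec²φ₂ when true areas are equal.
cos²φ₂ / cos²φ₁ = 6.62  ⇒  cos φ₁ = cos 24.9° / √6.62 = 0.9070/2.573 = 0.3525.
φ₁ = arccos(0.3525) ≈ 69.4°.

69.4°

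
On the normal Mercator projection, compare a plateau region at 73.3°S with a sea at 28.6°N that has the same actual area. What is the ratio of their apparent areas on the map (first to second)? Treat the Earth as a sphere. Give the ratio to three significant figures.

9.34

On Mercator, area is exaggerated by sec²φ = 1/cos²φ.
At 73.3°: sec²(73.3°) = 1/0.2874² = 12.11.
At 28.6°: sec²(28.6°) = 1/0.8780² = 1.297.
Ratio = 12.11/1.297 = cos²(28.6°)/cos²(73.3°) ≈ 9.34.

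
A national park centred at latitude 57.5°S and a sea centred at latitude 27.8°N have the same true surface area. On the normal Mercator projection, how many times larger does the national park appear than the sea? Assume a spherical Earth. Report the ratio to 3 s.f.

Mercator areal scale is sec²φ.
At 57.5°: sec²(57.5°) = 1/0.5373² = 3.464.
At 27.8°: sec²(27.8°) = 1/0.8846² = 1.278.
Ratio = 3.464/1.278 = cos²(27.8°)/cos²(57.5°) ≈ 2.71.

2.71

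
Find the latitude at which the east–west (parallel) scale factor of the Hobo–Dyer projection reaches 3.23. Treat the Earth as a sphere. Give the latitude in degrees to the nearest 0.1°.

75.8°

The Hobo–Dyer projection is cylindrical equal-area with φ₀ = 37.5°. A cylindrical equal-area projection with standard parallel φ₀ has meridian scale h = cos φ / cos φ₀ and parallel scale k = cos φ₀ / cos φ (so areas are preserved, h·k = 1).
k = cos φ₀ / cos φ = 3.23  ⇒  cos φ = cos 37.5° / 3.23 = 0.2456.
φ = arccos(0.2456) ≈ 75.8°.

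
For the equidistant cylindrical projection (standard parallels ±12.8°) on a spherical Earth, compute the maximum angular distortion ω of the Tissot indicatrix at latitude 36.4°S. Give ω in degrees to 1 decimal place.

In the equirectangular projection with standard parallel φ₀ = 12.8° (x = Rλ cos φ₀, y = Rφ), meridians are true-scale (h = 1) and the parallel scale is k = cos φ₀ / cos φ.
At 36.4°: h = 1.000, k = 1.212; principal scales a = 1.212, b = 1.000.
sin(ω/2) = (a − b)/(a + b) = 0.2115/2.212 = 0.09565, so ω = 2 arcsin(0.09565) ≈ 11.0°.

11.0°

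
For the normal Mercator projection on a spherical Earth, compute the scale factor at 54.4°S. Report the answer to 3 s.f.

The Mercator projection is conformal; its linear scale factor is the same in every direction and equals sec φ = 1/cos φ.
k = 1/cos 54.4° = 1/0.5821 = 1.718.

1.72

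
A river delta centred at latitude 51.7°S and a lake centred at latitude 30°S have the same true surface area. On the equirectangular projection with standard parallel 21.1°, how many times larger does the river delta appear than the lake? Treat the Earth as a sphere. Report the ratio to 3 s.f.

1.40

With standard parallel φ₀ = 21.1°, the equirectangular projection gives x = Rλ cos φ₀, y = Rφ, so h = 1 and k = cos 21.1° / cos φ.
Areal scale at 51.7°: h·k = 1.000 × 1.505 = 1.505.
Areal scale at 30°: h·k = 1.000 × 1.077 = 1.077.
Ratio = 1.505/1.077 ≈ 1.40.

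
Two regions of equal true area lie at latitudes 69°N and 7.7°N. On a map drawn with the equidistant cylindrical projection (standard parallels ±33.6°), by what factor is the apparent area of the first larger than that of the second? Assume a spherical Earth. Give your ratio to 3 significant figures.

In the equirectangular projection with standard parallel φ₀ = 33.6° (x = Rλ cos φ₀, y = Rφ), meridians are true-scale (h = 1) and the parallel scale is k = cos φ₀ / cos φ.
Areal scale at 69°: h·k = 1.000 × 2.324 = 2.324.
Areal scale at 7.7°: h·k = 1.000 × 0.8405 = 0.8405.
Ratio = 2.324/0.8405 ≈ 2.77.

2.77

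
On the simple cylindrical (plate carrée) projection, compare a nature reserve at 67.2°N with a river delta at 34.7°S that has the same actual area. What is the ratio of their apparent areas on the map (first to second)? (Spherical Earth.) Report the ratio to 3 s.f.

2.12

For the equirectangular projection with φ₀ = 0 (plate carrée), h = 1 along meridians and k = sec φ along parallels.
Areal scale at 67.2°: h·k = 1.000 × 2.581 = 2.581.
Areal scale at 34.7°: h·k = 1.000 × 1.216 = 1.216.
Ratio = 2.581/1.216 ≈ 2.12.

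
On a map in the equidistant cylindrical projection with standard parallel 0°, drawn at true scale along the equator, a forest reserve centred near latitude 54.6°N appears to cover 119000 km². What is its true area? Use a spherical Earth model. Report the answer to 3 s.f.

68900 km²

For the equirectangular projection with φ₀ = 0 (plate carrée), h = 1 along meridians and k = sec φ along parallels.
Areal scale = h·k = 1 × sec φ; at 54.6°, h = 1.000, k = 1.726, so h·k = 1.726.
True area = apparent / (areal scale) = 119000 / 1.726 ≈ 68900 km².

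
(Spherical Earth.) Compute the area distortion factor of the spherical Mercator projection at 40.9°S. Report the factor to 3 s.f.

For Mercator, h = k = sec φ (a conformal cylindrical projection has a single point scale, 1/cos φ).
Areal scale = k² = sec²φ = 1/cos²(40.9°) = 1/0.7559² = 1.750.

1.75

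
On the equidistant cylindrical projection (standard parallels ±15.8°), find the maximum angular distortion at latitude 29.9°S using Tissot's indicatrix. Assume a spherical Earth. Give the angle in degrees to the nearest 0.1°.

In the equirectangular projection with standard parallel φ₀ = 15.8° (x = Rλ cos φ₀, y = Rφ), meridians are true-scale (h = 1) and the parallel scale is k = cos φ₀ / cos φ.
At 29.9°: h = 1.000, k = 1.110; principal scales a = 1.110, b = 1.000.
sin(ω/2) = (a − b)/(a + b) = 0.1100/2.110 = 0.05211, so ω = 2 arcsin(0.05211) ≈ 6.0°.

6.0°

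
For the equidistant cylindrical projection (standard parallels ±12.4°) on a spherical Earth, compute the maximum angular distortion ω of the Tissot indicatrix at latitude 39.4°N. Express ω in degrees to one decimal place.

The equidistant cylindrical projection with φ₀ = 12.4° has h = 1 (meridians true) and k = cos φ₀ / cos φ along parallels.
At 39.4°: h = 1.000, k = 1.264; principal scales a = 1.264, b = 1.000.
sin(ω/2) = (a − b)/(a + b) = 0.2639/2.264 = 0.1166, so ω = 2 arcsin(0.1166) ≈ 13.4°.

13.4°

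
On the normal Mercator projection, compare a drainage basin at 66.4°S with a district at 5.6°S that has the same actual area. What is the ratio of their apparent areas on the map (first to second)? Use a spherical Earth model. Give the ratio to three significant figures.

6.18

Mercator is conformal with k = sec φ, so areal scale = k² = sec²φ.
At 66.4°: sec²(66.4°) = 1/0.4003² = 6.239.
At 5.6°: sec²(5.6°) = 1/0.9952² = 1.010.
Ratio = 6.239/1.010 = cos²(5.6°)/cos²(66.4°) ≈ 6.18.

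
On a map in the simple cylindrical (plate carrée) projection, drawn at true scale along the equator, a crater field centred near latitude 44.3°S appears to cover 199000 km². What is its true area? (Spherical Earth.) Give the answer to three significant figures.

Plate carrée maps x = Rλ, y = Rφ. The meridian scale is h = 1 and the parallel scale is k = 1/cos φ = sec φ.
Areal scale = h·k = 1 × sec φ; at 44.3°, h = 1.000, k = 1.397, so h·k = 1.397.
True area = apparent / (areal scale) = 199000 / 1.397 ≈ 142000 km².

142000 km²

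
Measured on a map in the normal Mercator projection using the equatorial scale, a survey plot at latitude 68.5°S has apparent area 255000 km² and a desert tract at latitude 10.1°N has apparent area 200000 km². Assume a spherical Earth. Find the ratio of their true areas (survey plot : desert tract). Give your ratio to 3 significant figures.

On Mercator the areal scale is sec²φ, so true area = apparent × cos²φ.
True area of survey plot: 255000 × cos²(68.5°) = 255000 × 0.1343 = 34250 km².
True area of desert tract: 200000 × cos²(10.1°) = 200000 × 0.9692 = 193800 km².
Ratio = 34250 / 193800 ≈ 0.177.

0.177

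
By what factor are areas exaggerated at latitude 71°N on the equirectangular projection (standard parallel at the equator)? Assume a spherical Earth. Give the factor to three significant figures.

In the plate carrée (x = Rλ, y = Rφ), meridians are true-scale (h = 1) and parallels are stretched by k = sec φ.
Areal scale = h·k = 1 × sec φ; at 71°, h = 1.000, k = 3.072, so h·k = 3.072.

3.07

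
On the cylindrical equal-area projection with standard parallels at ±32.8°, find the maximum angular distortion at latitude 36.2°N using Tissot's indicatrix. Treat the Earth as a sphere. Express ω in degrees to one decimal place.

Cylindrical equal-area (φ₀ = 32.8°): h = cos φ / cos 32.8° along meridians, k = cos 32.8° / cos φ along parallels; h·k = 1.
At 36.2°: h = 0.9600, k = 1.042; principal scales a = 1.042, b = 0.9600.
sin(ω/2) = (a − b)/(a + b) = 0.08163/2.002 = 0.04078, so ω = 2 arcsin(0.04078) ≈ 4.7°.

4.7°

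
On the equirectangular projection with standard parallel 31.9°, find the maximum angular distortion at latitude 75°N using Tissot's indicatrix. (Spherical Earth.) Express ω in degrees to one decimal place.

64.4°

In the equirectangular projection with standard parallel φ₀ = 31.9° (x = Rλ cos φ₀, y = Rφ), meridians are true-scale (h = 1) and the parallel scale is k = cos φ₀ / cos φ.
At 75°: h = 1.000, k = 3.280; principal scales a = 3.280, b = 1.000.
sin(ω/2) = (a − b)/(a + b) = 2.280/4.280 = 0.5327, so ω = 2 arcsin(0.5327) ≈ 64.4°.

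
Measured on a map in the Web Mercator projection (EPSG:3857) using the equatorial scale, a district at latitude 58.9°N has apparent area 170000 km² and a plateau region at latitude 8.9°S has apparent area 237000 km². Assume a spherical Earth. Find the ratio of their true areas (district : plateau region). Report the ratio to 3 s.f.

0.196

Since Mercator area scale is 1/cos²φ, the true area equals the apparent area multiplied by cos²φ.
True area of district: 170000 × cos²(58.9°) = 170000 × 0.2668 = 45360 km².
True area of plateau region: 237000 × cos²(8.9°) = 237000 × 0.9761 = 231300 km².
Ratio = 45360 / 231300 ≈ 0.196.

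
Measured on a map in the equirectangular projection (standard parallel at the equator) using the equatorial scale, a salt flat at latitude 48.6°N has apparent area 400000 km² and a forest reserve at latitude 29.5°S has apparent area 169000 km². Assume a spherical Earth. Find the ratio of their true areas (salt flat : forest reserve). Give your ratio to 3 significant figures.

1.80

Plate carrée has h = 1 and k = sec φ, giving areal scale sec φ; true area = (apparent area) · cos φ.
True area of salt flat: 400000 × cos(48.6°) = 400000 × 0.6613 = 264500 km².
True area of forest reserve: 169000 × cos(29.5°) = 169000 × 0.8704 = 147100 km².
Ratio = 264500 / 147100 ≈ 1.80.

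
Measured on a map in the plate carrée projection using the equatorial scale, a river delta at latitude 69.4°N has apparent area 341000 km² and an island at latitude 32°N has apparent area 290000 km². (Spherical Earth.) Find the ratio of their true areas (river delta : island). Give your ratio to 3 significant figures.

Plate carrée has h = 1 and k = sec φ, giving areal scale sec φ; true area = (apparent area) · cos φ.
True area of river delta: 341000 × cos(69.4°) = 341000 × 0.3518 = 120000 km².
True area of island: 290000 × cos(32°) = 290000 × 0.8480 = 245900 km².
Ratio = 120000 / 245900 ≈ 0.488.

0.488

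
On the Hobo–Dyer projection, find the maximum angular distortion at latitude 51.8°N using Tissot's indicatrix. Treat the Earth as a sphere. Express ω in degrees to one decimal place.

Hobo–Dyer is a cylindrical equal-area projection with standard parallels at ±37.5°. Cylindrical equal-area (φ₀ = 37.5°): h = cos φ / cos 37.5° along meridians, k = cos 37.5° / cos φ along parallels; h·k = 1.
At 51.8°: h = 0.7795, k = 1.283; principal scales a = 1.283, b = 0.7795.
sin(ω/2) = (a − b)/(a + b) = 0.5034/2.062 = 0.2441, so ω = 2 arcsin(0.2441) ≈ 28.3°.

28.3°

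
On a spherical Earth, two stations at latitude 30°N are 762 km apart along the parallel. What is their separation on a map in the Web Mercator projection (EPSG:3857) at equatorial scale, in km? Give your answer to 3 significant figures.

880 km

For Mercator, h = k = sec φ (a conformal cylindrical projection has a single point scale, 1/cos φ).
Along the parallel, k = sec 30° = 1/0.8660 = 1.155.
Map distance = 762 × 1.155 ≈ 880 km.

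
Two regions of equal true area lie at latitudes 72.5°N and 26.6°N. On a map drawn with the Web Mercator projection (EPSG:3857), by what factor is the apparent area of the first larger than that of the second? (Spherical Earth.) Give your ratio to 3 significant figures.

Mercator areal scale is sec²φ.
At 72.5°: sec²(72.5°) = 1/0.3007² = 11.06.
At 26.6°: sec²(26.6°) = 1/0.8942² = 1.251.
Ratio = 11.06/1.251 = cos²(26.6°)/cos²(72.5°) ≈ 8.84.

8.84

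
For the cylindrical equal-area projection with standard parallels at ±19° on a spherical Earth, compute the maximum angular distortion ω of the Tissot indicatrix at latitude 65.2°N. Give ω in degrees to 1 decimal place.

84.3°

A cylindrical equal-area projection with standard parallel φ₀ has meridian scale h = cos φ / cos φ₀ and parallel scale k = cos φ₀ / cos φ (so areas are preserved, h·k = 1).
At 65.2°: h = 0.4436, k = 2.254; principal scales a = 2.254, b = 0.4436.
sin(ω/2) = (a − b)/(a + b) = 1.811/2.698 = 0.6711, so ω = 2 arcsin(0.6711) ≈ 84.3°.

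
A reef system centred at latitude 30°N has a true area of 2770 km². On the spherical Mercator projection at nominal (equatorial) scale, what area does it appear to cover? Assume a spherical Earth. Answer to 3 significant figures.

3690 km²

Mercator is conformal, so the point scale is isotropic: h = k = sec φ = 1/cos φ.
Areal scale = k² = sec²φ = 1/cos²(30°) = 1/0.8660² = 1.333.
Apparent area = 2770 × 1.333 ≈ 3690 km².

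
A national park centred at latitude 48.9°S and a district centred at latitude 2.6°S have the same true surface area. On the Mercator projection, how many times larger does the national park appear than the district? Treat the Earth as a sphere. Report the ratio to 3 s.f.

Mercator areal scale is sec²φ.
At 48.9°: sec²(48.9°) = 1/0.6574² = 2.314.
At 2.6°: sec²(2.6°) = 1/0.9990² = 1.002.
Ratio = 2.314/1.002 = cos²(2.6°)/cos²(48.9°) ≈ 2.31.

2.31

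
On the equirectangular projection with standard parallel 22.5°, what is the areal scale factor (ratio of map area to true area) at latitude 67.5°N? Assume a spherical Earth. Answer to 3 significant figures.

The equidistant cylindrical projection with φ₀ = 22.5° has h = 1 (meridians true) and k = cos φ₀ / cos φ along parallels.
Areal scale = h·k = 1 × cos φ₀ / cos φ; at 67.5°, h = 1.000, k = 2.414, so h·k = 2.414.

2.41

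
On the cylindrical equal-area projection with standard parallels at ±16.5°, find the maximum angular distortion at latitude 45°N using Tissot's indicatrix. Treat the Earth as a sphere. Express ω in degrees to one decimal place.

Cylindrical equal-area (φ₀ = 16.5°): h = cos φ / cos 16.5° along meridians, k = cos 16.5° / cos φ along parallels; h·k = 1.
At 45°: h = 0.7375, k = 1.356; principal scales a = 1.356, b = 0.7375.
sin(ω/2) = (a − b)/(a + b) = 0.6185/2.093 = 0.2954, so ω = 2 arcsin(0.2954) ≈ 34.4°.

34.4°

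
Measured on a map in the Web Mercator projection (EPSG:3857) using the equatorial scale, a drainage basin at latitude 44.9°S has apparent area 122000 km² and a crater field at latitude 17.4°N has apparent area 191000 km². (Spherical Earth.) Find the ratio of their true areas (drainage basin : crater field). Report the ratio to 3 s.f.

0.352

Since Mercator area scale is 1/cos²φ, the true area equals the apparent area multiplied by cos²φ.
True area of drainage basin: 122000 × cos²(44.9°) = 122000 × 0.5017 = 61210 km².
True area of crater field: 191000 × cos²(17.4°) = 191000 × 0.9106 = 173900 km².
Ratio = 61210 / 173900 ≈ 0.352.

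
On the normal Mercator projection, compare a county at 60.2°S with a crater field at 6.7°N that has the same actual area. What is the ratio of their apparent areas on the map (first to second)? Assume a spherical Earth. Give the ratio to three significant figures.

3.99

On Mercator, area is exaggerated by sec²φ = 1/cos²φ.
At 60.2°: sec²(60.2°) = 1/0.4970² = 4.049.
At 6.7°: sec²(6.7°) = 1/0.9932² = 1.014.
Ratio = 4.049/1.014 = cos²(6.7°)/cos²(60.2°) ≈ 3.99.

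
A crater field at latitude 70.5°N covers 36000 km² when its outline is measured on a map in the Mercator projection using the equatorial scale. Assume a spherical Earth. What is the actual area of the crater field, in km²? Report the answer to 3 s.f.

4010 km²

The Mercator projection is conformal; its linear scale factor is the same in every direction and equals sec φ = 1/cos φ.
Areal scale = k² = sec²φ = 1/cos²(70.5°) = 1/0.3338² = 8.974.
True area = apparent / (areal scale) = 36000 / 8.974 ≈ 4010 km².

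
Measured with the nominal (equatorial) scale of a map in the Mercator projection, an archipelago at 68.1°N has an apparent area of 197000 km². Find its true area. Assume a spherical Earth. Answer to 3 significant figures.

The Mercator projection is conformal; its linear scale factor is the same in every direction and equals sec φ = 1/cos φ.
Areal scale = k² = sec²φ = 1/cos²(68.1°) = 1/0.3730² = 7.188.
True area = apparent / (areal scale) = 197000 / 7.188 ≈ 27400 km².

27400 km²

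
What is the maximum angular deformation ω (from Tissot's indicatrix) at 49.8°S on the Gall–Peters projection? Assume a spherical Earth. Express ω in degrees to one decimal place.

10.4°

The Gall–Peters projection is cylindrical equal-area with φ₀ = 45°. For cylindrical equal-area with standard parallel φ₀, h = cos φ / cos φ₀ and k = cos φ₀ / cos φ, so h·k = 1.
At 49.8°: h = 0.9128, k = 1.096; principal scales a = 1.096, b = 0.9128.
sin(ω/2) = (a − b)/(a + b) = 0.1827/2.008 = 0.09097, so ω = 2 arcsin(0.09097) ≈ 10.4°.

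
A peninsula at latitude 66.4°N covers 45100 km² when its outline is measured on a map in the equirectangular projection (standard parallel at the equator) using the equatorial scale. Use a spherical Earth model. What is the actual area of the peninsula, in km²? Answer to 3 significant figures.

18100 km²

Plate carrée maps x = Rλ, y = Rφ. The meridian scale is h = 1 and the parallel scale is k = 1/cos φ = sec φ.
Areal scale = h·k = 1 × sec φ; at 66.4°, h = 1.000, k = 2.498, so h·k = 2.498.
True area = apparent / (areal scale) = 45100 / 2.498 ≈ 18100 km².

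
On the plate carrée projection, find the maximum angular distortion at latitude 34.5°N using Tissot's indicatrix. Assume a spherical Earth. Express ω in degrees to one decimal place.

In the plate carrée (x = Rλ, y = Rφ), meridians are true-scale (h = 1) and parallels are stretched by k = sec φ.
At 34.5°: h = 1.000, k = 1.213; principal scales a = 1.213, b = 1.000.
sin(ω/2) = (a − b)/(a + b) = 0.2134/2.213 = 0.09642, so ω = 2 arcsin(0.09642) ≈ 11.1°.

11.1°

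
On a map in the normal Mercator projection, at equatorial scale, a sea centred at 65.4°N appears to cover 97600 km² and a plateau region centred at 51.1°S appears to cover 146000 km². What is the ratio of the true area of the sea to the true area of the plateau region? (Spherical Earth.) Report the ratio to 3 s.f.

Mercator's areal exaggeration is sec²φ; hence true area = (apparent area) · cos²φ.
True area of sea: 97600 × cos²(65.4°) = 97600 × 0.1733 = 16910 km².
True area of plateau region: 146000 × cos²(51.1°) = 146000 × 0.3943 = 57570 km².
Ratio = 16910 / 57570 ≈ 0.294.

0.294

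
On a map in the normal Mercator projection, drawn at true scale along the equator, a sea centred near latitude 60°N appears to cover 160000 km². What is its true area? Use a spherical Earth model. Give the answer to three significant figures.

40000 km²

Mercator is conformal, so the point scale is isotropic: h = k = sec φ = 1/cos φ.
Areal scale = k² = sec²φ = 1/cos²(60°) = 1/0.5000² = 4.000.
True area = apparent / (areal scale) = 160000 / 4.000 ≈ 40000 km².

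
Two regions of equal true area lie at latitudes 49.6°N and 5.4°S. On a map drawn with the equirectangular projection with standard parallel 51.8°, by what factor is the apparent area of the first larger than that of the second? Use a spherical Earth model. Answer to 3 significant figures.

With standard parallel φ₀ = 51.8°, the equirectangular projection gives x = Rλ cos φ₀, y = Rφ, so h = 1 and k = cos 51.8° / cos φ.
Areal scale at 49.6°: h·k = 1.000 × 0.9542 = 0.9542.
Areal scale at 5.4°: h·k = 1.000 × 0.6212 = 0.6212.
Ratio = 0.9542/0.6212 ≈ 1.54.

1.54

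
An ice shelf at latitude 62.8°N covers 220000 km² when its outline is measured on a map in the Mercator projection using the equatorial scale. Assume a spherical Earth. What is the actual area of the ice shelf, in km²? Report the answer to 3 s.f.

46000 km²

Mercator is conformal, so the point scale is isotropic: h = k = sec φ = 1/cos φ.
Areal scale = k² = sec²φ = 1/cos²(62.8°) = 1/0.4571² = 4.786.
True area = apparent / (areal scale) = 220000 / 4.786 ≈ 46000 km².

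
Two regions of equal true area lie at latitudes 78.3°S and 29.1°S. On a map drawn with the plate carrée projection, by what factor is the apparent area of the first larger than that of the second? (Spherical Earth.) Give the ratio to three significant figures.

4.31

Plate carrée maps x = Rλ, y = Rφ. The meridian scale is h = 1 and the parallel scale is k = 1/cos φ = sec φ.
Areal scale at 78.3°: h·k = 1.000 × 4.931 = 4.931.
Areal scale at 29.1°: h·k = 1.000 × 1.144 = 1.144.
Ratio = 4.931/1.144 ≈ 4.31.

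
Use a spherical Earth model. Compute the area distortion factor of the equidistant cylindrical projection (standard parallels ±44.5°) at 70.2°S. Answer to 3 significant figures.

With standard parallel φ₀ = 44.5°, the equirectangular projection gives x = Rλ cos φ₀, y = Rφ, so h = 1 and k = cos 44.5° / cos φ.
Areal scale = h·k = 1 × cos φ₀ / cos φ; at 70.2°, h = 1.000, k = 2.106, so h·k = 2.106.

2.11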